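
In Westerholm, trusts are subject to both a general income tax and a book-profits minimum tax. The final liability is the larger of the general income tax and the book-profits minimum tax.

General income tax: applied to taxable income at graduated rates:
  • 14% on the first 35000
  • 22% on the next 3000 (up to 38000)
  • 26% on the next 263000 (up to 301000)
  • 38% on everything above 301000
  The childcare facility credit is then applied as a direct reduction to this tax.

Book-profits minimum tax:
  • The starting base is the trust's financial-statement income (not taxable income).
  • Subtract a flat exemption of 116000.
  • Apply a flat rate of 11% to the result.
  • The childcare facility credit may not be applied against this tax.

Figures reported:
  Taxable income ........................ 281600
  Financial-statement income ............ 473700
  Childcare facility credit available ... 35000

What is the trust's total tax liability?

General income tax:
  35000 × 14% = 4900
  3000 × 22% = 660
  243600 × 26% = 63336
  → 68896
  Less childcare facility credit 35000 → 33896

Book-profits minimum tax:
  Base (financial-statement income): 473700
  Less exemption 116000 → base 357700
  357700 × 11% = 39347

39347 > 33896, so the book-profits minimum tax is the binding amount.

39347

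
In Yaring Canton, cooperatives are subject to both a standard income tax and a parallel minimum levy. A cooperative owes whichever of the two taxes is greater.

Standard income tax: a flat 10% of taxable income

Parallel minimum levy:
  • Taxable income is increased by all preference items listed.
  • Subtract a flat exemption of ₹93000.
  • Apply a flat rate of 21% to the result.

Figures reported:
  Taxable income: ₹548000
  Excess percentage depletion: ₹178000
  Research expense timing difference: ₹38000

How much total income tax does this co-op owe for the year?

Parallel minimum levy:
  Adjusted income: ₹548000 + ₹178000 + ₹38000 = ₹764000
  Less exemption ₹93000 → base ₹671000
  ₹671000 × 21% = ₹140910

Standard income tax:
  ₹548000 × 10% = ₹54800

₹140910 > ₹54800, so the parallel minimum levy is the binding amount.

₹140910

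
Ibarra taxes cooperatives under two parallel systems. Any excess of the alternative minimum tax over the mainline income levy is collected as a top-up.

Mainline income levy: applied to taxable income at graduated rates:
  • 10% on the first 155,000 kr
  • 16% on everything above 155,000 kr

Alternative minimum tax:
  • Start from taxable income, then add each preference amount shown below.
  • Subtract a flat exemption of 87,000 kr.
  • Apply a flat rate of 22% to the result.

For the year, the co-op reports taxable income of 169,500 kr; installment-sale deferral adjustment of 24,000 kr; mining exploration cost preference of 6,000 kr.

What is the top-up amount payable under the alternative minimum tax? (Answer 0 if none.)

6,930 kr

Alternative minimum tax:
  Adjusted income: 169,500 kr + 24,000 kr + 6,000 kr = 199,500 kr
  Less exemption 87,000 kr → base 112,500 kr
  112,500 kr × 22% = 24,750 kr

Mainline income levy:
  155,000 kr × 10% = 15,500 kr
  14,500 kr × 16% = 2,320 kr
  → 17,820 kr

Excess of alternative minimum tax over mainline income levy: 24,750 kr − 17,820 kr = 6,930 kr.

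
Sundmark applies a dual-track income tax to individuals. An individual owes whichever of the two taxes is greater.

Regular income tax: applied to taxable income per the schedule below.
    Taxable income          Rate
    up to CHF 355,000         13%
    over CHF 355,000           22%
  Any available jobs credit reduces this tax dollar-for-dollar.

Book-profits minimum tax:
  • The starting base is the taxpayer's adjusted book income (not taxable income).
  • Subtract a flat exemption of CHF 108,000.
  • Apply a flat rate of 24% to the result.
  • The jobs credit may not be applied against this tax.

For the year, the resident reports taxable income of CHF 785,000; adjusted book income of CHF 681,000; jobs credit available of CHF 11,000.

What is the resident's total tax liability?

CHF 137,520

Book-profits minimum tax:
  Base (adjusted book income): CHF 681,000
  Less exemption CHF 108,000 → base CHF 573,000
  CHF 573,000 × 24% = CHF 137,520

Regular income tax:
  CHF 355,000 × 13% = CHF 46,150
  CHF 430,000 × 22% = CHF 94,600
  → CHF 140,750
  Less jobs credit CHF 11,000 → CHF 129,750

CHF 137,520 > CHF 129,750, so the book-profits minimum tax is the binding amount.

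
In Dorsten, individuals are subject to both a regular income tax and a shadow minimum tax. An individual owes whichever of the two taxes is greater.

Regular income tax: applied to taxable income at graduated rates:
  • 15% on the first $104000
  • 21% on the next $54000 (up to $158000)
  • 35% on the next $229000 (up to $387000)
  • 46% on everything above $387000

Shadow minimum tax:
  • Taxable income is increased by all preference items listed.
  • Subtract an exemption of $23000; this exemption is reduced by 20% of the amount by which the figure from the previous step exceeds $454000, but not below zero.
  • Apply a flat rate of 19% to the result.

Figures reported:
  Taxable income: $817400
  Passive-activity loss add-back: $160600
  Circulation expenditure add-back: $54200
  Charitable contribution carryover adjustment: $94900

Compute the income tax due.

$305074

Shadow minimum tax:
  Adjusted income: $817400 + $160600 + $54200 + $94900 = $1127100
  Exemption: 20% × ($1127100 − $454000) = $134620 ≥ $23000, so the exemption is fully phased out
  Base: $1127100 − $0 = $1127100
  $1127100 × 19% = $214149

Regular income tax:
  $104000 × 15% = $15600
  $54000 × 21% = $11340
  $229000 × 35% = $80150
  $430400 × 46% = $197984
  → $305074

$305074 > $214149, so the regular income tax governs.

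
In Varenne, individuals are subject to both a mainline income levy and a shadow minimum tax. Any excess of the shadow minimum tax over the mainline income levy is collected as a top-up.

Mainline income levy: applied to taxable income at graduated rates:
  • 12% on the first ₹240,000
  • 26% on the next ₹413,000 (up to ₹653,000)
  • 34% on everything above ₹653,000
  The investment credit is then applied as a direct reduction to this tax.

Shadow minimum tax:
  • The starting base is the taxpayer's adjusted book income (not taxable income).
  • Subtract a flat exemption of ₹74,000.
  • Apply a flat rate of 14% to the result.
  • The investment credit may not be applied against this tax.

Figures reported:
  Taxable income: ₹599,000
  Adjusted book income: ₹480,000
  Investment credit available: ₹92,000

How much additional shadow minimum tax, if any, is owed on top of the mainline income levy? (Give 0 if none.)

₹26,700

Mainline income levy:
  ₹240,000 × 12% = ₹28,800
  ₹359,000 × 26% = ₹93,340
  → ₹122,140
  Less investment credit ₹92,000 → ₹30,140

Shadow minimum tax:
  Base (adjusted book income): ₹480,000
  Less exemption ₹74,000 → base ₹406,000
  ₹406,000 × 14% = ₹56,840

Excess of shadow minimum tax over mainline income levy: ₹56,840 − ₹30,140 = ₹26,700.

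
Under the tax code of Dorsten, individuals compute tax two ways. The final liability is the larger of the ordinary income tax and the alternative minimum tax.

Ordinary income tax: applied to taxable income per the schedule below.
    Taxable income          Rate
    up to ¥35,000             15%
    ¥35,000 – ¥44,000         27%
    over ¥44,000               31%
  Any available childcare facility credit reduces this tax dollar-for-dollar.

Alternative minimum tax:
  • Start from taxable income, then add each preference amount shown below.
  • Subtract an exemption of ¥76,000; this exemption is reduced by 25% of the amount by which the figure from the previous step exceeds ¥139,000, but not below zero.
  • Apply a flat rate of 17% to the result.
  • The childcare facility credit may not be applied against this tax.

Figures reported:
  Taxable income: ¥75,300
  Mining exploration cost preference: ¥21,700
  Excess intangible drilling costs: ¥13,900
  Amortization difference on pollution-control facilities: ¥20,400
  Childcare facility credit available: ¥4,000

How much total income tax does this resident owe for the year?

Ordinary income tax:
  ¥35,000 × 15% = ¥5,250
  ¥9,000 × 27% = ¥2,430
  ¥31,300 × 31% = ¥9,703
  → ¥17,383
  Less childcare facility credit ¥4,000 → ¥13,383

Alternative minimum tax:
  Adjusted income: ¥75,300 + ¥21,700 + ¥13,900 + ¥20,400 = ¥131,300
  Exemption: ¥131,300 ≤ ¥139,000, so full ¥76,000 applies
  Base: ¥131,300 − ¥76,000 = ¥55,300
  ¥55,300 × 17% = ¥9,401

¥13,383 > ¥9,401, so the ordinary income tax governs.

¥13,383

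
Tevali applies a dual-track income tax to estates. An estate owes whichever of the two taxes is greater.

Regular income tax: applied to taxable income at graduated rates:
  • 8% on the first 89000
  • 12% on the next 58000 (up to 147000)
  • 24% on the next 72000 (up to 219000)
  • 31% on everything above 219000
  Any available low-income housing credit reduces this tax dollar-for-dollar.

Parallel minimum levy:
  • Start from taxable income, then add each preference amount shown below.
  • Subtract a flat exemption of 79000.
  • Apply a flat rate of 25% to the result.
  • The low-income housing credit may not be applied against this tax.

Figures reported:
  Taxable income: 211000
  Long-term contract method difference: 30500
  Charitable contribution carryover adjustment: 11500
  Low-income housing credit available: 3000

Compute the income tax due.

43500

Regular income tax:
  89000 × 8% = 7120
  58000 × 12% = 6960
  64000 × 24% = 15360
  → 29440
  Less low-income housing credit 3000 → 26440

Parallel minimum levy:
  Adjusted income: 211000 + 30500 + 11500 = 253000
  Less exemption 79000 → base 174000
  174000 × 25% = 43500

43500 > 26440, so the parallel minimum levy is the binding amount.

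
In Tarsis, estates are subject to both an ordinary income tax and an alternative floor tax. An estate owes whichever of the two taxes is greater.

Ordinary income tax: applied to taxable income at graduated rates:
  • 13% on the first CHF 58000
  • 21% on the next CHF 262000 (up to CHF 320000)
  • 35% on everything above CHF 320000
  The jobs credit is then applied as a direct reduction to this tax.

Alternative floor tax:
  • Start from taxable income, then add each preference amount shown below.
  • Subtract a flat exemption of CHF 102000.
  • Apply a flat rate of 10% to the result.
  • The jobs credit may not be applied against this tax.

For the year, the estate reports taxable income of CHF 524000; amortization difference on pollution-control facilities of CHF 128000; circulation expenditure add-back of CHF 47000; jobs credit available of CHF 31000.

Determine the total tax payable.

Alternative floor tax:
  Adjusted income: CHF 524000 + CHF 128000 + CHF 47000 = CHF 699000
  Less exemption CHF 102000 → base CHF 597000
  CHF 597000 × 10% = CHF 59700

Ordinary income tax:
  CHF 58000 × 13% = CHF 7540
  CHF 262000 × 21% = CHF 55020
  CHF 204000 × 35% = CHF 71400
  → CHF 133960
  Less jobs credit CHF 31000 → CHF 102960

CHF 102960 > CHF 59700, so the ordinary income tax governs.

CHF 102960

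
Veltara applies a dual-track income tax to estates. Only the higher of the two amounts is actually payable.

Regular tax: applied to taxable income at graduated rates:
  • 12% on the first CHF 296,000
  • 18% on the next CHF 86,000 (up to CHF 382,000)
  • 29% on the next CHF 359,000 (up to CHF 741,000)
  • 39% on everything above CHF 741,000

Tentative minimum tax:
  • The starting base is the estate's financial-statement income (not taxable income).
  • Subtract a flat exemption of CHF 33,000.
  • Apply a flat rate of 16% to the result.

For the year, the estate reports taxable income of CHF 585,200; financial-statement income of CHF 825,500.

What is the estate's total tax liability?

CHF 126,800

Tentative minimum tax:
  Base (financial-statement income): CHF 825,500
  Less exemption CHF 33,000 → base CHF 792,500
  CHF 792,500 × 16% = CHF 126,800

Regular tax:
  CHF 296,000 × 12% = CHF 35,520
  CHF 86,000 × 18% = CHF 15,480
  CHF 203,200 × 29% = CHF 58,928
  → CHF 109,928

CHF 126,800 > CHF 109,928, so the tentative minimum tax is the binding amount.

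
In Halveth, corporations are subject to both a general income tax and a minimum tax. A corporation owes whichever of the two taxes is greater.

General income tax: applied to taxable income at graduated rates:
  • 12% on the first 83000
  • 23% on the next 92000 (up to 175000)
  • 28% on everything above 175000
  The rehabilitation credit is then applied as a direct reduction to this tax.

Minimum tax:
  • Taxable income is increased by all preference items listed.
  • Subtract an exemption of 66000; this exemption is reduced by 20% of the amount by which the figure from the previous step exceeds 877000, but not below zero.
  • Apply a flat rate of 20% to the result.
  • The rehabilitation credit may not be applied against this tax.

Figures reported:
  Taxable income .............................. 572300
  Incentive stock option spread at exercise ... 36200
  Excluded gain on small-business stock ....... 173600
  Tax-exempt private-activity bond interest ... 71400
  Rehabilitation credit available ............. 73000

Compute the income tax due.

157500

General income tax:
  83000 × 12% = 9960
  92000 × 23% = 21160
  397300 × 28% = 111244
  → 142364
  Less rehabilitation credit 73000 → 69364

Minimum tax:
  Adjusted income: 572300 + 36200 + 173600 + 71400 = 853500
  Exemption: 853500 ≤ 877000, so full 66000 applies
  Base: 853500 − 66000 = 787500
  787500 × 20% = 157500

157500 > 69364, so the minimum tax is the binding amount.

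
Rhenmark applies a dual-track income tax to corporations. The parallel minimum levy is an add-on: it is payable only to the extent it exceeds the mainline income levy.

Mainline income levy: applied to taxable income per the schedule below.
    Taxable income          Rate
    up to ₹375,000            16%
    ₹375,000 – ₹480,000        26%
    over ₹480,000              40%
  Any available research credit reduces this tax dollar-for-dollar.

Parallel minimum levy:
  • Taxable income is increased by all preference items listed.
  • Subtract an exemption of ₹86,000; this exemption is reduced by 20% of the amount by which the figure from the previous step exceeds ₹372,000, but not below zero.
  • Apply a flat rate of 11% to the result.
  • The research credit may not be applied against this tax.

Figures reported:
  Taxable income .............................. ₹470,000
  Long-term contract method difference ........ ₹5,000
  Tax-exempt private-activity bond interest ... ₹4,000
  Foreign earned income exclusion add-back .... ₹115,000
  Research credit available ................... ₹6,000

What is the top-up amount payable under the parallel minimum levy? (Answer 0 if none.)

₹0

Mainline income levy:
  ₹375,000 × 16% = ₹60,000
  ₹95,000 × 26% = ₹24,700
  → ₹84,700
  Less research credit ₹6,000 → ₹78,700

Parallel minimum levy:
  Adjusted income: ₹470,000 + ₹5,000 + ₹4,000 + ₹115,000 = ₹594,000
  Exemption: ₹86,000 − 20% × (₹594,000 − ₹372,000) = ₹86,000 − ₹44,400 = ₹41,600
  Base: ₹594,000 − ₹41,600 = ₹552,400
  ₹552,400 × 11% = ₹60,764

₹60,764 ≤ ₹78,700, so no add-on is due.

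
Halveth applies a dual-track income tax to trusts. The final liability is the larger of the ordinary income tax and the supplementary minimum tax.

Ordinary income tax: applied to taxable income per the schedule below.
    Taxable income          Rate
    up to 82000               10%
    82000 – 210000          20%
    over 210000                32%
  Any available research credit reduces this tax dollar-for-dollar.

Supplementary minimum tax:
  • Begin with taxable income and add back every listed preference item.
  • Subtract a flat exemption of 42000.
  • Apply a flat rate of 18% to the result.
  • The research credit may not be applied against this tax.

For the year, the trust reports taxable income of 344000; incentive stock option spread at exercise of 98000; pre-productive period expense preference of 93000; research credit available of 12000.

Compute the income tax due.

88740

Ordinary income tax:
  82000 × 10% = 8200
  128000 × 20% = 25600
  134000 × 32% = 42880
  → 76680
  Less research credit 12000 → 64680

Supplementary minimum tax:
  Adjusted income: 344000 + 98000 + 93000 = 535000
  Less exemption 42000 → base 493000
  493000 × 18% = 88740

88740 > 64680, so the supplementary minimum tax is the binding amount.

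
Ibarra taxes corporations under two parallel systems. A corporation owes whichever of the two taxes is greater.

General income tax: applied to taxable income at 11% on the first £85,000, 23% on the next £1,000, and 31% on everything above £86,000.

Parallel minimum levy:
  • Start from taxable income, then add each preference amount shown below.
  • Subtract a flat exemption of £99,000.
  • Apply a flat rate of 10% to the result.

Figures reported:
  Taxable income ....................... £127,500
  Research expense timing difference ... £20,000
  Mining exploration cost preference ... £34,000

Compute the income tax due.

£22,445

General income tax:
  £85,000 × 11% = £9,350
  £1,000 × 23% = £230
  £41,500 × 31% = £12,865
  → £22,445

Parallel minimum levy:
  Adjusted income: £127,500 + £20,000 + £34,000 = £181,500
  Less exemption £99,000 → base £82,500
  £82,500 × 10% = £8,250

£22,445 > £8,250, so the general income tax governs.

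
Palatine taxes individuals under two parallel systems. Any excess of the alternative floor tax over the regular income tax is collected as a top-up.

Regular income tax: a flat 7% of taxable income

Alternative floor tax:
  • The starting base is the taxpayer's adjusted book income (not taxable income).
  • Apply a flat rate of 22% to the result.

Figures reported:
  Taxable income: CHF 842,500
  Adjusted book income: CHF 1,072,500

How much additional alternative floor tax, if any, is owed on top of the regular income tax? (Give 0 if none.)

Regular income tax:
  CHF 842,500 × 7% = CHF 58,975

Alternative floor tax:
  Base (adjusted book income): CHF 1,072,500
  CHF 1,072,500 × 22% = CHF 235,950

Excess of alternative floor tax over regular income tax: CHF 235,950 − CHF 58,975 = CHF 176,975.

CHF 176,975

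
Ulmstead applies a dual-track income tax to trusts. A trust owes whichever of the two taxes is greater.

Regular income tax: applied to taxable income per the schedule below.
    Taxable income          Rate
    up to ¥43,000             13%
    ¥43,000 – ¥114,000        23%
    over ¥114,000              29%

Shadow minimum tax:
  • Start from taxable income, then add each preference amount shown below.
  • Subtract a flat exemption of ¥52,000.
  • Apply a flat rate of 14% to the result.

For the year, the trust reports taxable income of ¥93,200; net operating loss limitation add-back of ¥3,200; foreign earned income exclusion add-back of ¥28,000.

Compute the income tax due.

¥17,136

Regular income tax:
  ¥43,000 × 13% = ¥5,590
  ¥50,200 × 23% = ¥11,546
  → ¥17,136

Shadow minimum tax:
  Adjusted income: ¥93,200 + ¥3,200 + ¥28,000 = ¥124,400
  Less exemption ¥52,000 → base ¥72,400
  ¥72,400 × 14% = ¥10,136

¥17,136 > ¥10,136, so the regular income tax governs.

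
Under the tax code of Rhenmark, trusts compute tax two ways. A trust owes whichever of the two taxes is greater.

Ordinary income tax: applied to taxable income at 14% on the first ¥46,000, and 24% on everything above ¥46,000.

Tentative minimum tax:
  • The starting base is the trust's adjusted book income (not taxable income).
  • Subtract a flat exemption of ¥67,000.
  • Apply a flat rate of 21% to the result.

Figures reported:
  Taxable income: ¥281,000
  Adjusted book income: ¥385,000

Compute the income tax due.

¥66,780

Tentative minimum tax:
  Base (adjusted book income): ¥385,000
  Less exemption ¥67,000 → base ¥318,000
  ¥318,000 × 21% = ¥66,780

Ordinary income tax:
  ¥46,000 × 14% = ¥6,440
  ¥235,000 × 24% = ¥56,400
  → ¥62,840

¥66,780 > ¥62,840, so the tentative minimum tax is the binding amount.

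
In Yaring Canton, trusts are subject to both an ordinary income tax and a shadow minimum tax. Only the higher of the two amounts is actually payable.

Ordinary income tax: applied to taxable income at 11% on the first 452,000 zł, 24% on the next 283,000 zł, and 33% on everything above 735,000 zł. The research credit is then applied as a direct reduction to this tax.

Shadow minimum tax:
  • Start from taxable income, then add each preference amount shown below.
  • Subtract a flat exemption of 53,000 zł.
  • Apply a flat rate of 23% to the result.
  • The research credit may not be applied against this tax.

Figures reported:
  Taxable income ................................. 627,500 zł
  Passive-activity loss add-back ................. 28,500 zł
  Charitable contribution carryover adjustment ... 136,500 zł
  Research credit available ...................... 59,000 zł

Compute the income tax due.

Ordinary income tax:
  452,000 zł × 11% = 49,720 zł
  175,500 zł × 24% = 42,120 zł
  → 91,840 zł
  Less research credit 59,000 zł → 32,840 zł

Shadow minimum tax:
  Adjusted income: 627,500 zł + 28,500 zł + 136,500 zł = 792,500 zł
  Less exemption 53,000 zł → base 739,500 zł
  739,500 zł × 23% = 170,085 zł

170,085 zł > 32,840 zł, so the shadow minimum tax is the binding amount.

170,085 zł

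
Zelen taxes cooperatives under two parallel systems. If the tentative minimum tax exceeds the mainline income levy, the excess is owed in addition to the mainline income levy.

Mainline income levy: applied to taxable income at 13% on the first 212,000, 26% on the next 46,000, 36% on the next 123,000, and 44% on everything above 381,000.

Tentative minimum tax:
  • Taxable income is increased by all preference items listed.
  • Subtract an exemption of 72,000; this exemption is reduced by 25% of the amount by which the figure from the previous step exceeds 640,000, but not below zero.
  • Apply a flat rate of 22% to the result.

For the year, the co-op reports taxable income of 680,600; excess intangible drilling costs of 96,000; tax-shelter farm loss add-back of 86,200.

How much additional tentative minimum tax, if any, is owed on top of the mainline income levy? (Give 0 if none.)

0

Mainline income levy:
  212,000 × 13% = 27,560
  46,000 × 26% = 11,960
  123,000 × 36% = 44,280
  299,600 × 44% = 131,824
  → 215,624

Tentative minimum tax:
  Adjusted income: 680,600 + 96,000 + 86,200 = 862,800
  Exemption: 72,000 − 25% × (862,800 − 640,000) = 72,000 − 55,700 = 16,300
  Base: 862,800 − 16,300 = 846,500
  846,500 × 22% = 186,230

186,230 ≤ 215,624, so no add-on is due.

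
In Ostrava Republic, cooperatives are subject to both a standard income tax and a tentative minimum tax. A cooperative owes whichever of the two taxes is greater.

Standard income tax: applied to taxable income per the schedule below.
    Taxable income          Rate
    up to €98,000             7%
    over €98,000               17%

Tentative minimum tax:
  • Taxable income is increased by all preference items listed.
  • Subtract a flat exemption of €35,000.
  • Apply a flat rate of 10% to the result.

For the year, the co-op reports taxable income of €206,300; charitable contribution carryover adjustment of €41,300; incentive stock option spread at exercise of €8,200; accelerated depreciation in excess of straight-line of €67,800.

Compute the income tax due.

Standard income tax:
  €98,000 × 7% = €6,860
  €108,300 × 17% = €18,411
  → €25,271

Tentative minimum tax:
  Adjusted income: €206,300 + €41,300 + €8,200 + €67,800 = €323,600
  Less exemption €35,000 → base €288,600
  €288,600 × 10% = €28,860

€28,860 > €25,271, so the tentative minimum tax is the binding amount.

€28,860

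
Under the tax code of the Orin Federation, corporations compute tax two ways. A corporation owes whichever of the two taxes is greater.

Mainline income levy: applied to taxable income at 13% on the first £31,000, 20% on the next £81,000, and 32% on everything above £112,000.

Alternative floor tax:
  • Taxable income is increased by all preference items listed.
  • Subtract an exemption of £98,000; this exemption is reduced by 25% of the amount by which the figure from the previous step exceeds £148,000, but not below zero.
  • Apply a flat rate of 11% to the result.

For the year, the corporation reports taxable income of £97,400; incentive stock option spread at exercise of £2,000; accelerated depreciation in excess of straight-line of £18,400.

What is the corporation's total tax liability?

Mainline income levy:
  £31,000 × 13% = £4,030
  £66,400 × 20% = £13,280
  → £17,310

Alternative floor tax:
  Adjusted income: £97,400 + £2,000 + £18,400 = £117,800
  Exemption: £117,800 ≤ £148,000, so full £98,000 applies
  Base: £117,800 − £98,000 = £19,800
  £19,800 × 11% = £2,178

£17,310 > £2,178, so the mainline income levy governs.

£17,310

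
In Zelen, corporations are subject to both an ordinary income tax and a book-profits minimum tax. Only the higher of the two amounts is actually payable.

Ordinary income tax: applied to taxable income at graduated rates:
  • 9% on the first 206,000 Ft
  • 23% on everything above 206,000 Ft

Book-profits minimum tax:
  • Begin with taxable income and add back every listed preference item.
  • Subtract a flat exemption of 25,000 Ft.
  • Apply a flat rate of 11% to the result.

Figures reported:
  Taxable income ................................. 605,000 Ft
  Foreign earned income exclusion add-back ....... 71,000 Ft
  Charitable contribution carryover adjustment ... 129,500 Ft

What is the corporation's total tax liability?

110,310 Ft

Book-profits minimum tax:
  Adjusted income: 605,000 Ft + 71,000 Ft + 129,500 Ft = 805,500 Ft
  Less exemption 25,000 Ft → base 780,500 Ft
  780,500 Ft × 11% = 85,855 Ft

Ordinary income tax:
  206,000 Ft × 9% = 18,540 Ft
  399,000 Ft × 23% = 91,770 Ft
  → 110,310 Ft

110,310 Ft > 85,855 Ft, so the ordinary income tax governs.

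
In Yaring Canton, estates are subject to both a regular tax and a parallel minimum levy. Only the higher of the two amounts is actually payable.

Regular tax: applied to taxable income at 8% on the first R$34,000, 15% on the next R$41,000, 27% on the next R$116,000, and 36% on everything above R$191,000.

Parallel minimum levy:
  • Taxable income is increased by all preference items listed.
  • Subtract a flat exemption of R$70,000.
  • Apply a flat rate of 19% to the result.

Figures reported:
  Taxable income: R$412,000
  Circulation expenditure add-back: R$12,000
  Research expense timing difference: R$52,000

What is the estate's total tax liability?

R$119,750

Regular tax:
  R$34,000 × 8% = R$2,720
  R$41,000 × 15% = R$6,150
  R$116,000 × 27% = R$31,320
  R$221,000 × 36% = R$79,560
  → R$119,750

Parallel minimum levy:
  Adjusted income: R$412,000 + R$12,000 + R$52,000 = R$476,000
  Less exemption R$70,000 → base R$406,000
  R$406,000 × 19% = R$77,140

R$119,750 > R$77,140, so the regular tax governs.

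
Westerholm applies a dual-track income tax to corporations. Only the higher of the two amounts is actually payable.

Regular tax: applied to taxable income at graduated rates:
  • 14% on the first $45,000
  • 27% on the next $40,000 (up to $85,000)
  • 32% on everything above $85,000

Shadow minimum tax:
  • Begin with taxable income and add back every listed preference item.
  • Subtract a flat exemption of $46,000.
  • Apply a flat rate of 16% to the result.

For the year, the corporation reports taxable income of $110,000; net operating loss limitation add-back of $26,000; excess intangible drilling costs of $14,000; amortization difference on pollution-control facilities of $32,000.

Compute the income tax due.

Regular tax:
  $45,000 × 14% = $6,300
  $40,000 × 27% = $10,800
  $25,000 × 32% = $8,000
  → $25,100

Shadow minimum tax:
  Adjusted income: $110,000 + $26,000 + $14,000 + $32,000 = $182,000
  Less exemption $46,000 → base $136,000
  $136,000 × 16% = $21,760

$25,100 > $21,760, so the regular tax governs.

$25,100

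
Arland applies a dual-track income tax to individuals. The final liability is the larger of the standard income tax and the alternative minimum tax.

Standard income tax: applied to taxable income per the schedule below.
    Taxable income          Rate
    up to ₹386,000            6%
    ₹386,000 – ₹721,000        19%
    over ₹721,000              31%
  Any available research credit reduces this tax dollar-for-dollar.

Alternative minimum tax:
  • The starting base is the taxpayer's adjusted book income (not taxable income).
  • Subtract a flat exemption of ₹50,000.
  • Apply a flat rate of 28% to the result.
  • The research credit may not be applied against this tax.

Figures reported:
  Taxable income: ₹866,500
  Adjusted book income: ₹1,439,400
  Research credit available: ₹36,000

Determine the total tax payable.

₹389,032

Alternative minimum tax:
  Base (adjusted book income): ₹1,439,400
  Less exemption ₹50,000 → base ₹1,389,400
  ₹1,389,400 × 28% = ₹389,032

Standard income tax:
  ₹386,000 × 6% = ₹23,160
  ₹335,000 × 19% = ₹63,650
  ₹145,500 × 31% = ₹45,105
  → ₹131,915
  Less research credit ₹36,000 → ₹95,915

₹389,032 > ₹95,915, so the alternative minimum tax is the binding amount.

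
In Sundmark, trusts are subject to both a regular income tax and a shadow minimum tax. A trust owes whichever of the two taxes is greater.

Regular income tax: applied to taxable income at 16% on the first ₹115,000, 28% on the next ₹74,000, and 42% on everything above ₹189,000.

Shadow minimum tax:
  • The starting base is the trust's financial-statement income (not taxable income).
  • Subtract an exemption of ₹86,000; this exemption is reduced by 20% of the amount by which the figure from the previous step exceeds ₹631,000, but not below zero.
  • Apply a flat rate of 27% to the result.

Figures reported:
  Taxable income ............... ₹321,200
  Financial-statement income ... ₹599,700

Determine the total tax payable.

₹138,699

Shadow minimum tax:
  Base (financial-statement income): ₹599,700
  Exemption: ₹599,700 ≤ ₹631,000, so full ₹86,000 applies
  Base: ₹599,700 − ₹86,000 = ₹513,700
  ₹513,700 × 27% = ₹138,699

Regular income tax:
  ₹115,000 × 16% = ₹18,400
  ₹74,000 × 28% = ₹20,720
  ₹132,200 × 42% = ₹55,524
  → ₹94,644

₹138,699 > ₹94,644, so the shadow minimum tax is the binding amount.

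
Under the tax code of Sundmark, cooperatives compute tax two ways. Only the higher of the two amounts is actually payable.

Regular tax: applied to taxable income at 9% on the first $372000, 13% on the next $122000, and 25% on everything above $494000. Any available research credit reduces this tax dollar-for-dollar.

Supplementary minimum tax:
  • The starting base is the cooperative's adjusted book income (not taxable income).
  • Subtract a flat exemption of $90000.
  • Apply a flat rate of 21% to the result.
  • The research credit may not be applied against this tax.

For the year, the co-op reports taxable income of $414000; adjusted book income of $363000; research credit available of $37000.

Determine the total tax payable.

$57330

Regular tax:
  $372000 × 9% = $33480
  $42000 × 13% = $5460
  → $38940
  Less research credit $37000 → $1940

Supplementary minimum tax:
  Base (adjusted book income): $363000
  Less exemption $90000 → base $273000
  $273000 × 21% = $57330

$57330 > $1940, so the supplementary minimum tax is the binding amount.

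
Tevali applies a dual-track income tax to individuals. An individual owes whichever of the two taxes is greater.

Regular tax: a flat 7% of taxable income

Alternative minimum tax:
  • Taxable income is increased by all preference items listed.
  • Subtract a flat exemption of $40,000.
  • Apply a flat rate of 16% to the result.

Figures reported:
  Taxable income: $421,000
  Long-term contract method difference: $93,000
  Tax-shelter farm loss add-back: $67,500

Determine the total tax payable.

$86,640

Regular tax:
  $421,000 × 7% = $29,470

Alternative minimum tax:
  Adjusted income: $421,000 + $93,000 + $67,500 = $581,500
  Less exemption $40,000 → base $541,500
  $541,500 × 16% = $86,640

$86,640 > $29,470, so the alternative minimum tax is the binding amount.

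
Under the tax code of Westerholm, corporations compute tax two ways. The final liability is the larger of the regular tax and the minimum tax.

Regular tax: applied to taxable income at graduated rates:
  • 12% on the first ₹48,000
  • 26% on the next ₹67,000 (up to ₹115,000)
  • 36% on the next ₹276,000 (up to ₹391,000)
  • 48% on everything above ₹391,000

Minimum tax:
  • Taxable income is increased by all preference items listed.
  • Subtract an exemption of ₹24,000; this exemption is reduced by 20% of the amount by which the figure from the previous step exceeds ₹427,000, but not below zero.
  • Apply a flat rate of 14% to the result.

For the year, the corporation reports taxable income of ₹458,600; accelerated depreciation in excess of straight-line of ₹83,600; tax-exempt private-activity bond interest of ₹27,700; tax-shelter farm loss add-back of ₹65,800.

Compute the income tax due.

₹154,988

Minimum tax:
  Adjusted income: ₹458,600 + ₹83,600 + ₹27,700 + ₹65,800 = ₹635,700
  Exemption: 20% × (₹635,700 − ₹427,000) = ₹41,740 ≥ ₹24,000, so the exemption is fully phased out
  Base: ₹635,700 − ₹0 = ₹635,700
  ₹635,700 × 14% = ₹88,998

Regular tax:
  ₹48,000 × 12% = ₹5,760
  ₹67,000 × 26% = ₹17,420
  ₹276,000 × 36% = ₹99,360
  ₹67,600 × 48% = ₹32,448
  → ₹154,988

₹154,988 > ₹88,998, so the regular tax governs.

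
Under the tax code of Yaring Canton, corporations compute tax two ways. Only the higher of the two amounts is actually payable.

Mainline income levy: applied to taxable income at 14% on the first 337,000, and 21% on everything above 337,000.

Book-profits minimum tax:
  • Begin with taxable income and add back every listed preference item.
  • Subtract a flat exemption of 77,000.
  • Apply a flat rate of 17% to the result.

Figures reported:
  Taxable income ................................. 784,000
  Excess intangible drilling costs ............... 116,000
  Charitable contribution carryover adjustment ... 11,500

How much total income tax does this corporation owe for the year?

141,865

Mainline income levy:
  337,000 × 14% = 47,180
  447,000 × 21% = 93,870
  → 141,050

Book-profits minimum tax:
  Adjusted income: 784,000 + 116,000 + 11,500 = 911,500
  Less exemption 77,000 → base 834,500
  834,500 × 17% = 141,865

141,865 > 141,050, so the book-profits minimum tax is the binding amount.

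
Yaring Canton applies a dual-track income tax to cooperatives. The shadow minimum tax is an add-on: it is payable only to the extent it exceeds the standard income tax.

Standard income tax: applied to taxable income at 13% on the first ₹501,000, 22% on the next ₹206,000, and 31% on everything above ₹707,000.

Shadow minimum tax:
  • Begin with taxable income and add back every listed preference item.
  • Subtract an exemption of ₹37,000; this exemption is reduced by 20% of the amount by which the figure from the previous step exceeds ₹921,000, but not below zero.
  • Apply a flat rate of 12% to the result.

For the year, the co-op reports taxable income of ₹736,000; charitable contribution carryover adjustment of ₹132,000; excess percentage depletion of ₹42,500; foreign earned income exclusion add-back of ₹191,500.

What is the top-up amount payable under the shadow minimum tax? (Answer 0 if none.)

₹12,704

Shadow minimum tax:
  Adjusted income: ₹736,000 + ₹132,000 + ₹42,500 + ₹191,500 = ₹1,102,000
  Exemption: ₹37,000 − 20% × (₹1,102,000 − ₹921,000) = ₹37,000 − ₹36,200 = ₹800
  Base: ₹1,102,000 − ₹800 = ₹1,101,200
  ₹1,101,200 × 12% = ₹132,144

Standard income tax:
  ₹501,000 × 13% = ₹65,130
  ₹206,000 × 22% = ₹45,320
  ₹29,000 × 31% = ₹8,990
  → ₹119,440

Excess of shadow minimum tax over standard income tax: ₹132,144 − ₹119,440 = ₹12,704.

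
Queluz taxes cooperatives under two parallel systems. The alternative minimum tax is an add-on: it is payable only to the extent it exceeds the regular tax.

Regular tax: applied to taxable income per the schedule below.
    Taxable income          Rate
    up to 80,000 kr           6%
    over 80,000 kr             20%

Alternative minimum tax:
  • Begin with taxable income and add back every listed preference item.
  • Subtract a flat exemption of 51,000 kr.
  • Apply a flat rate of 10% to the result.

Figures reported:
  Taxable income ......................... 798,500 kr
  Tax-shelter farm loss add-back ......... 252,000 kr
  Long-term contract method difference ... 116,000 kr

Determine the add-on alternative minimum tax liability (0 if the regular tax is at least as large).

Regular tax:
  80,000 kr × 6% = 4,800 kr
  718,500 kr × 20% = 143,700 kr
  → 148,500 kr

Alternative minimum tax:
  Adjusted income: 798,500 kr + 252,000 kr + 116,000 kr = 1,166,500 kr
  Less exemption 51,000 kr → base 1,115,500 kr
  1,115,500 kr × 10% = 111,550 kr

111,550 kr ≤ 148,500 kr, so no add-on is due.

0 kr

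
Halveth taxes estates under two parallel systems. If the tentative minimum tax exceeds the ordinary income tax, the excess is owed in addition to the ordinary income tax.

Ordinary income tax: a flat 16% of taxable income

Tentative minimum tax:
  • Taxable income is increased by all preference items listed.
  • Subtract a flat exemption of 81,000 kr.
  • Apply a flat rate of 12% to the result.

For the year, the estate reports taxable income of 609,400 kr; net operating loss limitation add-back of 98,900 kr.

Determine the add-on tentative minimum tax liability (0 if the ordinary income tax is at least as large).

0 kr

Ordinary income tax:
  609,400 kr × 16% = 97,504 kr

Tentative minimum tax:
  Adjusted income: 609,400 kr + 98,900 kr = 708,300 kr
  Less exemption 81,000 kr → base 627,300 kr
  627,300 kr × 12% = 75,276 kr

75,276 kr ≤ 97,504 kr, so no add-on is due.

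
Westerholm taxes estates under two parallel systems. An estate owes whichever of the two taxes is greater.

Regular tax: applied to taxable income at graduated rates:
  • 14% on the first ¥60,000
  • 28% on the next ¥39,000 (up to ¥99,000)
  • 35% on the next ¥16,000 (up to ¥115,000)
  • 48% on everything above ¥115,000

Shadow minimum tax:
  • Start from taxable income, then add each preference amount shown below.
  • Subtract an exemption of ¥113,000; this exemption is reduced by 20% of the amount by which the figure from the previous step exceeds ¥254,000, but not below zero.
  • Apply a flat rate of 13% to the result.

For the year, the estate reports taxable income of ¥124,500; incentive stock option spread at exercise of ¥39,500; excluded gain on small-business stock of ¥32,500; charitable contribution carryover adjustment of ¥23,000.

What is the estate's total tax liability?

Regular tax:
  ¥60,000 × 14% = ¥8,400
  ¥39,000 × 28% = ¥10,920
  ¥16,000 × 35% = ¥5,600
  ¥9,500 × 48% = ¥4,560
  → ¥29,480

Shadow minimum tax:
  Adjusted income: ¥124,500 + ¥39,500 + ¥32,500 + ¥23,000 = ¥219,500
  Exemption: ¥219,500 ≤ ¥254,000, so full ¥113,000 applies
  Base: ¥219,500 − ¥113,000 = ¥106,500
  ¥106,500 × 13% = ¥13,845

¥29,480 > ¥13,845, so the regular tax governs.

¥29,480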